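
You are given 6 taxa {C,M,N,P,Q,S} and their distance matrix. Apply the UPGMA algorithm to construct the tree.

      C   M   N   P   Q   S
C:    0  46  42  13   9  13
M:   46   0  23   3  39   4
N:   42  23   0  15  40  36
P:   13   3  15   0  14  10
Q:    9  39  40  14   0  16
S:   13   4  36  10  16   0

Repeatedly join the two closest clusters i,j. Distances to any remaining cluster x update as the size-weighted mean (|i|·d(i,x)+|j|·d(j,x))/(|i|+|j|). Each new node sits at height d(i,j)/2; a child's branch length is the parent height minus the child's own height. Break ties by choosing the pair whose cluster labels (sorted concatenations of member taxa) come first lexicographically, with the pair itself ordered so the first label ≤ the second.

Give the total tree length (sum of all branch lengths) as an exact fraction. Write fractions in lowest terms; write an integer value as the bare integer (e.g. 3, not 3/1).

step 1: merge (M,P) at d=3; branch lengths M→3/2, P→3/2; new cluster MP
  updated: d(C,MP)=59/2, d(MP,N)=19, d(MP,Q)=53/2, d(MP,S)=7
step 2: merge (MP,S) at d=7; branch lengths MP→2, S→7/2; new cluster MPS
  updated: d(C,MPS)=24, d(MPS,N)=74/3, d(MPS,Q)=23
step 3: merge (C,Q) at d=9; branch lengths C→9/2, Q→9/2; new cluster CQ
  updated: d(CQ,MPS)=47/2, d(CQ,N)=41
step 4: merge (CQ,MPS) at d=47/2; branch lengths CQ→29/4, MPS→33/4; new cluster CMPQS
  updated: d(CMPQS,N)=156/5
step 5: merge (CMPQS,N) at d=156/5; branch lengths CMPQS→77/20, N→78/5; new cluster CMNPQS
final tree: (((C:9/2,Q:9/2):29/4,((M:3/2,P:3/2):2,S:7/2):33/4):77/20,N:78/5)
total length: 1049/20

1049/20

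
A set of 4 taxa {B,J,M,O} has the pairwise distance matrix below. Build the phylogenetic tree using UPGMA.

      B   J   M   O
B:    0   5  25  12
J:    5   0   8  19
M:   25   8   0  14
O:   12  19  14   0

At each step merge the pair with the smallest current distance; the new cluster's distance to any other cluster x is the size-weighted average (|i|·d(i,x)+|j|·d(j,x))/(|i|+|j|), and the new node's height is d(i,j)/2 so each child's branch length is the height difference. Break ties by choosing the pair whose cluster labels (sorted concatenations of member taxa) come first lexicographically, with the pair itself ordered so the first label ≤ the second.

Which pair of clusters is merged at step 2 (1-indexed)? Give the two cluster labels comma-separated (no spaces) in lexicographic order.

M,O

1. join B+J (d=5) ⇒ BJ; edges |B|=5/2, |J|=5/2
  updated: d(BJ,M)=33/2, d(BJ,O)=31/2
2. join M+O (d=14) ⇒ MO; edges |M|=7, |O|=7
  updated: d(BJ,MO)=16
3. join BJ+MO (d=16) ⇒ BJMO; edges |BJ|=11/2, |MO|=1
final tree: ((B:5/2,J:5/2):11/2,(M:7,O:7):1)
total length: 51/2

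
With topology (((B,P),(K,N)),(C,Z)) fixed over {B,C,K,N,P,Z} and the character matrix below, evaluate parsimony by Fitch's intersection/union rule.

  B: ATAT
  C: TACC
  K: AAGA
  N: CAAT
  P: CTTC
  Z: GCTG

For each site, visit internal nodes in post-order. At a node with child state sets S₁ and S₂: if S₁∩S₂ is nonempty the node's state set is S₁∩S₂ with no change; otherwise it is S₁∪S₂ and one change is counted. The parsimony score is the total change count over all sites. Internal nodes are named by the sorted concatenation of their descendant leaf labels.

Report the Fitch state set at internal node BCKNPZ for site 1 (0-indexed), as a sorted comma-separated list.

[col 0] BP: children B:{A}, P:{C} ∪→ {A,C}; cost 1
[col 0] KN: children K:{A}, N:{C} ∪→ {A,C}; cost 1
[col 0] BKNP: children BP:{A,C}, KN:{A,C} ∩→ {A,C}; cost 0
[col 0] CZ: children C:{T}, Z:{G} ∪→ {G,T}; cost 1
[col 0] BCKNPZ: children BKNP:{A,C}, CZ:{G,T} ∪→ {A,C,G,T}; cost 1
[col 1] BP: children B:{T}, P:{T} ∩→ {T}; cost 0
[col 1] KN: children K:{A}, N:{A} ∩→ {A}; cost 0
[col 1] BKNP: children BP:{T}, KN:{A} ∪→ {A,T}; cost 1
[col 1] CZ: children C:{A}, Z:{C} ∪→ {A,C}; cost 1
[col 1] BCKNPZ: children BKNP:{A,T}, CZ:{A,C} ∩→ {A}; cost 0
[col 2] BP: children B:{A}, P:{T} ∪→ {A,T}; cost 1
[col 2] KN: children K:{G}, N:{A} ∪→ {A,G}; cost 1
[col 2] BKNP: children BP:{A,T}, KN:{A,G} ∩→ {A}; cost 0
[col 2] CZ: children C:{C}, Z:{T} ∪→ {C,T}; cost 1
[col 2] BCKNPZ: children BKNP:{A}, CZ:{C,T} ∪→ {A,C,T}; cost 1
[col 3] BP: children B:{T}, P:{C} ∪→ {C,T}; cost 1
[col 3] KN: children K:{A}, N:{T} ∪→ {A,T}; cost 1
[col 3] BKNP: children BP:{C,T}, KN:{A,T} ∩→ {T}; cost 0
[col 3] CZ: children C:{C}, Z:{G} ∪→ {C,G}; cost 1
[col 3] BCKNPZ: children BKNP:{T}, CZ:{C,G} ∪→ {C,G,T}; cost 1
per-site changes: [4, 2, 4, 4]; total = 14

A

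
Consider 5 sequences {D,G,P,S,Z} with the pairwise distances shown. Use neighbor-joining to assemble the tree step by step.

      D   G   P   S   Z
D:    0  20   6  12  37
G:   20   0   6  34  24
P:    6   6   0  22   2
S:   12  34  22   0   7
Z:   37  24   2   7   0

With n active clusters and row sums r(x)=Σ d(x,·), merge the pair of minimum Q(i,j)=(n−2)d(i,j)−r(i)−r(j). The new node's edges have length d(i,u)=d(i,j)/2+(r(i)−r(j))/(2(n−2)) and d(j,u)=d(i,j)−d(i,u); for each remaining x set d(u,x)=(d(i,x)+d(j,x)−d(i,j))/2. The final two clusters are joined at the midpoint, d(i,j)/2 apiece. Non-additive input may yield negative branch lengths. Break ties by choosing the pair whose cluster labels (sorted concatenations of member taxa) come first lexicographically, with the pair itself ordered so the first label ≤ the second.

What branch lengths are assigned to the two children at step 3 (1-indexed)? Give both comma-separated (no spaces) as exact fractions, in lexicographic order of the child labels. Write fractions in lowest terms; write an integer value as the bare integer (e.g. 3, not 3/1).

3/2,43/4

step 1: merge (S,Z) at d=7, Q=-124; branch lengths S→13/3, Z→8/3; new cluster SZ
  updated: d(D,SZ)=21, d(G,SZ)=51/2, d(P,SZ)=17/2
step 2: merge (D,SZ) at d=21, Q=-60; branch lengths D→17/2, SZ→25/2; new cluster DSZ
  updated: d(DSZ,G)=49/4, d(DSZ,P)=-13/4
step 3: merge (DSZ,G) at d=49/4, Q=-15; branch lengths DSZ→3/2, G→43/4; new cluster DGSZ
  updated: d(DGSZ,P)=-19/4
step 4: merge (DGSZ,P) at d=-19/4; branch lengths DGSZ→-19/8, P→-19/8; new cluster DGPSZ
final tree: (((D:17/2,(S:13/3,Z:8/3):25/2):3/2,G:43/4):-19/8,P:-19/8)
total length: 71/2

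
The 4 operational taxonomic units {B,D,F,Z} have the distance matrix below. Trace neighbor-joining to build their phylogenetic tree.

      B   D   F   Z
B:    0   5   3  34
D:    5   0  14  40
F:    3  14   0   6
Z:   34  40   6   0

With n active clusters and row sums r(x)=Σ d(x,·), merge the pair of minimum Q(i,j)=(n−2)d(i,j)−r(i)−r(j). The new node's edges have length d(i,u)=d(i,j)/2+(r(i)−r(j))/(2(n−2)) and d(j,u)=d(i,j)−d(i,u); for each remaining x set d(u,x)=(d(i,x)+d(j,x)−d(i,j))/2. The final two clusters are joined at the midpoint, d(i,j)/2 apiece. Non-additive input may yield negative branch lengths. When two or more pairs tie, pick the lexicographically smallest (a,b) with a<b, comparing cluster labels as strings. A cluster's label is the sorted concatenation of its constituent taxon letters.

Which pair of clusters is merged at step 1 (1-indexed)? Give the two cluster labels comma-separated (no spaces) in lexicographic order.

B,D

step 1: merge (B,D) at d=5, Q=-91; branch lengths B→-7/4, D→27/4; new cluster BD
  updated: d(BD,F)=6, d(BD,Z)=69/2
step 2: merge (BD,F) at d=6, Q=-93/2; branch lengths BD→69/4, F→-45/4; new cluster BDF
  updated: d(BDF,Z)=69/4
step 3: merge (BDF,Z) at d=69/4; branch lengths BDF→69/8, Z→69/8; new cluster BDFZ
final tree: (((B:-7/4,D:27/4):69/4,F:-45/4):69/8,Z:69/8)
total length: 113/4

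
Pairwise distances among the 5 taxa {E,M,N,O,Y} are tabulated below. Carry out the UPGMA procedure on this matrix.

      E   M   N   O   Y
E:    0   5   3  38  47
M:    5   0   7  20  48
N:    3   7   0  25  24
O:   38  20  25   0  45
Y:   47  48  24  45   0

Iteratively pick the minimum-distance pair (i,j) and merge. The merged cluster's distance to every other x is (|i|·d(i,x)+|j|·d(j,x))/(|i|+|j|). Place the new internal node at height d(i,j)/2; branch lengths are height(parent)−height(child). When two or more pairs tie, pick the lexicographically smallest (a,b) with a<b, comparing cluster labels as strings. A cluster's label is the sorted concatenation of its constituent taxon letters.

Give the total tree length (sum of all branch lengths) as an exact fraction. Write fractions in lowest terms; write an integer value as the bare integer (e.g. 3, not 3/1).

1. join E+N (d=3) ⇒ EN; edges |E|=3/2, |N|=3/2
  updated: d(EN,M)=6, d(EN,O)=63/2, d(EN,Y)=71/2
2. join EN+M (d=6) ⇒ EMN; edges |EN|=3/2, |M|=3
  updated: d(EMN,O)=83/3, d(EMN,Y)=119/3
3. join EMN+O (d=83/3) ⇒ EMNO; edges |EMN|=65/6, |O|=83/6
  updated: d(EMNO,Y)=41
4. join EMNO+Y (d=41) ⇒ EMNOY; edges |EMNO|=20/3, |Y|=41/2
final tree: ((((E:3/2,N:3/2):3/2,M:3):65/6,O:83/6):20/3,Y:41/2)
total length: 178/3

178/3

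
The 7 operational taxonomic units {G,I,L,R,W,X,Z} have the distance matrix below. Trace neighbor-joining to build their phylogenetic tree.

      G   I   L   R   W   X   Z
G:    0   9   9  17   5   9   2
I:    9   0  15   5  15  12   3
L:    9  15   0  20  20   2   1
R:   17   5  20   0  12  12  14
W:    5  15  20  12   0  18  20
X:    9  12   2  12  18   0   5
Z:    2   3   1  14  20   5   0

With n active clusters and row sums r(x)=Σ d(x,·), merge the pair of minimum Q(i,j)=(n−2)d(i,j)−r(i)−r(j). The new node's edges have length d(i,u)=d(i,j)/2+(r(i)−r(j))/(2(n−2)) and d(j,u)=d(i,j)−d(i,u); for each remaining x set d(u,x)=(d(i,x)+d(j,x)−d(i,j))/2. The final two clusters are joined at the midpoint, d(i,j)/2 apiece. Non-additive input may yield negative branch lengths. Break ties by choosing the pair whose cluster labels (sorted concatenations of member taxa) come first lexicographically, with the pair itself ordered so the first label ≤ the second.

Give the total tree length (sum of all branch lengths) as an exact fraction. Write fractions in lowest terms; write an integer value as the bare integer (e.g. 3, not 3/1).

1. join G+W (d=5, Q=-116) ⇒ GW; edges |G|=-7/5, |W|=32/5
  updated: d(GW,I)=19/2, d(GW,L)=12, d(GW,R)=12, d(GW,X)=11, d(GW,Z)=17/2
2. join I+R (d=5, Q=-175/2) ⇒ IR; edges |I|=3/16, |R|=77/16
  updated: d(GW,IR)=33/4, d(IR,L)=15, d(IR,X)=19/2, d(IR,Z)=6
3. join GW+IR (d=33/4, Q=-215/4) ⇒ GIRW; edges |GW|=103/24, |IR|=95/24
  updated: d(GIRW,L)=75/8, d(GIRW,X)=49/8, d(GIRW,Z)=25/8
4. join GIRW+Z (d=25/8, Q=-43/2) ⇒ GIRWZ; edges |GIRW|=63/16, |Z|=-13/16
  updated: d(GIRWZ,L)=29/8, d(GIRWZ,X)=4
5. join GIRWZ+L (d=29/8, Q=-77/8) ⇒ GILRWZ; edges |GIRWZ|=45/16, |L|=13/16
  updated: d(GILRWZ,X)=19/16
6. join GILRWZ+X (d=19/16) ⇒ GILRWXZ; edges |GILRWZ|=19/32, |X|=19/32
final tree: (((((G:-7/5,W:32/5):103/24,(I:3/16,R:77/16):95/24):63/16,Z:-13/16):45/16,L:13/16):19/32,X:19/32)
total length: 419/16

419/16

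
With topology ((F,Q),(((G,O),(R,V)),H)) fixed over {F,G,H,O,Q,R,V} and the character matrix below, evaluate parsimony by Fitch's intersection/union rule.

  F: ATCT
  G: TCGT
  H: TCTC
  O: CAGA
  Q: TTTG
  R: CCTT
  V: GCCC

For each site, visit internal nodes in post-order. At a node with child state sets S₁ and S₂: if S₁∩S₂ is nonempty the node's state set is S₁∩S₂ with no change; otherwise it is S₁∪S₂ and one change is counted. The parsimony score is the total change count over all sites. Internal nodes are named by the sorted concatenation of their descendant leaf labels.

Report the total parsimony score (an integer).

13

site 0, node FQ: F={A} ∪ Q={T} → {A,T} (+1)
site 0, node GO: G={T} ∪ O={C} → {C,T} (+1)
site 0, node RV: R={C} ∪ V={G} → {C,G} (+1)
site 0, node GORV: GO={C,T} ∩ RV={C,G} → {C} (+0)
site 0, node GHORV: GORV={C} ∪ H={T} → {C,T} (+1)
site 0, node FGHOQRV: FQ={A,T} ∩ GHORV={C,T} → {T} (+0)
site 1, node FQ: F={T} ∩ Q={T} → {T} (+0)
site 1, node GO: G={C} ∪ O={A} → {A,C} (+1)
site 1, node RV: R={C} ∩ V={C} → {C} (+0)
site 1, node GORV: GO={A,C} ∩ RV={C} → {C} (+0)
site 1, node GHORV: GORV={C} ∩ H={C} → {C} (+0)
site 1, node FGHOQRV: FQ={T} ∪ GHORV={C} → {C,T} (+1)
site 2, node FQ: F={C} ∪ Q={T} → {C,T} (+1)
site 2, node GO: G={G} ∩ O={G} → {G} (+0)
site 2, node RV: R={T} ∪ V={C} → {C,T} (+1)
site 2, node GORV: GO={G} ∪ RV={C,T} → {C,G,T} (+1)
site 2, node GHORV: GORV={C,G,T} ∩ H={T} → {T} (+0)
site 2, node FGHOQRV: FQ={C,T} ∩ GHORV={T} → {T} (+0)
site 3, node FQ: F={T} ∪ Q={G} → {G,T} (+1)
site 3, node GO: G={T} ∪ O={A} → {A,T} (+1)
site 3, node RV: R={T} ∪ V={C} → {C,T} (+1)
site 3, node GORV: GO={A,T} ∩ RV={C,T} → {T} (+0)
site 3, node GHORV: GORV={T} ∪ H={C} → {C,T} (+1)
site 3, node FGHOQRV: FQ={G,T} ∩ GHORV={C,T} → {T} (+0)
per-site changes: [4, 2, 3, 4]; total = 13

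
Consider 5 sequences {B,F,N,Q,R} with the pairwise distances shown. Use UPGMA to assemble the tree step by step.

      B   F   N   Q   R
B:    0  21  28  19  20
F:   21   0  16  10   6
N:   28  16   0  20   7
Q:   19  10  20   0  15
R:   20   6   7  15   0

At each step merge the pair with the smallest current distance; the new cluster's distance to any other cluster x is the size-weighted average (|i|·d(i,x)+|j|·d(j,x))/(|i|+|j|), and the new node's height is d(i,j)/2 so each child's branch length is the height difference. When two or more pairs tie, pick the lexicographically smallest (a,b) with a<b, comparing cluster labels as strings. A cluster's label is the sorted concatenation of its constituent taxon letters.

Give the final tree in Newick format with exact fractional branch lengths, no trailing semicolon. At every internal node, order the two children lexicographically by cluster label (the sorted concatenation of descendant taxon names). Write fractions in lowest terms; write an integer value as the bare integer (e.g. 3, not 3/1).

(B:11,(((F:3,R:3):11/4,N:23/4):7/4,Q:15/2):7/2)

step 1: merge (F,R) at d=6; branch lengths F→3, R→3; new cluster FR
  updated: d(B,FR)=41/2, d(FR,N)=23/2, d(FR,Q)=25/2
step 2: merge (FR,N) at d=23/2; branch lengths FR→11/4, N→23/4; new cluster FNR
  updated: d(B,FNR)=23, d(FNR,Q)=15
step 3: merge (FNR,Q) at d=15; branch lengths FNR→7/4, Q→15/2; new cluster FNQR
  updated: d(B,FNQR)=22
step 4: merge (B,FNQR) at d=22; branch lengths B→11, FNQR→7/2; new cluster BFNQR
final tree: (B:11,(((F:3,R:3):11/4,N:23/4):7/4,Q:15/2):7/2)
total length: 153/4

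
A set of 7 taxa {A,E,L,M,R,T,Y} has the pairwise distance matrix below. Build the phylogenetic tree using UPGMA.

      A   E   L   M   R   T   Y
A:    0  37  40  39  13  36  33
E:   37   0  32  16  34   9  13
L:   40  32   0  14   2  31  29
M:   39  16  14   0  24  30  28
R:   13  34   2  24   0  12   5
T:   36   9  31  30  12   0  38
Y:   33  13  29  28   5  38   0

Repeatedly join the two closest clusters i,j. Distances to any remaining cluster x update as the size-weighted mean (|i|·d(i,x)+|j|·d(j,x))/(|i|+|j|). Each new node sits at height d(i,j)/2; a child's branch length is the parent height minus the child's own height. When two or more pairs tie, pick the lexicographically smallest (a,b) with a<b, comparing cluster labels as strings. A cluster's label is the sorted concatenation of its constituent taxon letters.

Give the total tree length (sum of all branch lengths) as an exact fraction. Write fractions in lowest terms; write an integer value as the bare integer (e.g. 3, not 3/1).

567/8

iteration 1: select L,R (d=2); attach at lengths (1, 1); label the merged cluster LR
  updated: d(A,LR)=53/2, d(E,LR)=33, d(LR,M)=19, d(LR,T)=43/2, d(LR,Y)=17
iteration 2: select E,T (d=9); attach at lengths (9/2, 9/2); label the merged cluster ET
  updated: d(A,ET)=73/2, d(ET,LR)=109/4, d(ET,M)=23, d(ET,Y)=51/2
iteration 3: select LR,Y (d=17); attach at lengths (15/2, 17/2); label the merged cluster LRY
  updated: d(A,LRY)=86/3, d(ET,LRY)=80/3, d(LRY,M)=22
iteration 4: select LRY,M (d=22); attach at lengths (5/2, 11); label the merged cluster LMRY
  updated: d(A,LMRY)=125/4, d(ET,LMRY)=103/4
iteration 5: select ET,LMRY (d=103/4); attach at lengths (67/8, 15/8); label the merged cluster ELMRTY
  updated: d(A,ELMRTY)=33
iteration 6: select A,ELMRTY (d=33); attach at lengths (33/2, 29/8); label the merged cluster AELMRTY
final tree: (A:33/2,((E:9/2,T:9/2):67/8,(((L:1,R:1):15/2,Y:17/2):5/2,M:11):15/8):29/8)
total length: 567/8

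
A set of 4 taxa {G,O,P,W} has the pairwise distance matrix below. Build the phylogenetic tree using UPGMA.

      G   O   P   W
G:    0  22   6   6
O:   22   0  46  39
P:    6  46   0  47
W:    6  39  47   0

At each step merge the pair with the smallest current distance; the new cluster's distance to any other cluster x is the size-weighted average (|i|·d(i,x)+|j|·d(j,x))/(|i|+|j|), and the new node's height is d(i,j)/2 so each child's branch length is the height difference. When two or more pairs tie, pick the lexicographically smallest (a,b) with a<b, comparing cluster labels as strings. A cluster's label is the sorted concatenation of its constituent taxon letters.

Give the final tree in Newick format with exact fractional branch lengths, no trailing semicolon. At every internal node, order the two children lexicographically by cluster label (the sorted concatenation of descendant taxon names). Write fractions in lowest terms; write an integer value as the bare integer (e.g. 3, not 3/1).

(((G:3,P:3):41/4,W:53/4):55/12,O:107/6)

iteration 1: select G,P (d=6); attach at lengths (3, 3); label the merged cluster GP
  updated: d(GP,O)=34, d(GP,W)=53/2
iteration 2: select GP,W (d=53/2); attach at lengths (41/4, 53/4); label the merged cluster GPW
  updated: d(GPW,O)=107/3
iteration 3: select GPW,O (d=107/3); attach at lengths (55/12, 107/6); label the merged cluster GOPW
final tree: (((G:3,P:3):41/4,W:53/4):55/12,O:107/6)
total length: 623/12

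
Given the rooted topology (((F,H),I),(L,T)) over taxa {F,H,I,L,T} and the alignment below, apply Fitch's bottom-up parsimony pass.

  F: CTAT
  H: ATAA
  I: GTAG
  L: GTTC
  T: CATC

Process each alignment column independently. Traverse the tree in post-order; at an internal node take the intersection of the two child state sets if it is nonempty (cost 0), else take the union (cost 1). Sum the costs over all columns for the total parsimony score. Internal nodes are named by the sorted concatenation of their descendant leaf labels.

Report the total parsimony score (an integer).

8

site 0, node FH: F={C} ∪ H={A} → {A,C} (+1)
site 0, node FHI: FH={A,C} ∪ I={G} → {A,C,G} (+1)
site 0, node LT: L={G} ∪ T={C} → {C,G} (+1)
site 0, node FHILT: FHI={A,C,G} ∩ LT={C,G} → {C,G} (+0)
site 1, node FH: F={T} ∩ H={T} → {T} (+0)
site 1, node FHI: FH={T} ∩ I={T} → {T} (+0)
site 1, node LT: L={T} ∪ T={A} → {A,T} (+1)
site 1, node FHILT: FHI={T} ∩ LT={A,T} → {T} (+0)
site 2, node FH: F={A} ∩ H={A} → {A} (+0)
site 2, node FHI: FH={A} ∩ I={A} → {A} (+0)
site 2, node LT: L={T} ∩ T={T} → {T} (+0)
site 2, node FHILT: FHI={A} ∪ LT={T} → {A,T} (+1)
site 3, node FH: F={T} ∪ H={A} → {A,T} (+1)
site 3, node FHI: FH={A,T} ∪ I={G} → {A,G,T} (+1)
site 3, node LT: L={C} ∩ T={C} → {C} (+0)
site 3, node FHILT: FHI={A,G,T} ∪ LT={C} → {A,C,G,T} (+1)
per-site changes: [3, 1, 1, 3]; total = 8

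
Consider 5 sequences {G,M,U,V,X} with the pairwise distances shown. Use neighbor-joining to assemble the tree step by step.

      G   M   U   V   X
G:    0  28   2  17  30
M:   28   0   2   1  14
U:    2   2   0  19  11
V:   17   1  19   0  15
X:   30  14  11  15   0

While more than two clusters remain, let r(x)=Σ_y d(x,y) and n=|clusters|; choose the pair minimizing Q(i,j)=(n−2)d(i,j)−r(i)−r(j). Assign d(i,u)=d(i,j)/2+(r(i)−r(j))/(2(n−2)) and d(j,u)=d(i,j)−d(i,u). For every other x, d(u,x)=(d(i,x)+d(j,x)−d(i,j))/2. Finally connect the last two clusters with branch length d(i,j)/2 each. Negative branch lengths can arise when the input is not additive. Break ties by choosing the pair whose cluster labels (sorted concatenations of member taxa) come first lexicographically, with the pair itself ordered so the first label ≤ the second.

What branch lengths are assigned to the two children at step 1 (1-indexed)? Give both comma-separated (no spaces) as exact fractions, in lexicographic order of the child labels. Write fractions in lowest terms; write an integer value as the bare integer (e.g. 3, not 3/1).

49/6,-37/6

1. join G+U (d=2, Q=-105) ⇒ GU; edges |G|=49/6, |U|=-37/6
  updated: d(GU,M)=14, d(GU,V)=17, d(GU,X)=39/2
2. join GU+X (d=39/2, Q=-60) ⇒ GUX; edges |GU|=41/4, |X|=37/4
  updated: d(GUX,M)=17/4, d(GUX,V)=25/4
3. join GUX+M (d=17/4, Q=-23/2) ⇒ GMUX; edges |GUX|=19/4, |M|=-1/2
  updated: d(GMUX,V)=3/2
4. join GMUX+V (d=3/2) ⇒ GMUVX; edges |GMUX|=3/4, |V|=3/4
final tree: ((((G:49/6,U:-37/6):41/4,X:37/4):19/4,M:-1/2):3/4,V:3/4)
total length: 109/4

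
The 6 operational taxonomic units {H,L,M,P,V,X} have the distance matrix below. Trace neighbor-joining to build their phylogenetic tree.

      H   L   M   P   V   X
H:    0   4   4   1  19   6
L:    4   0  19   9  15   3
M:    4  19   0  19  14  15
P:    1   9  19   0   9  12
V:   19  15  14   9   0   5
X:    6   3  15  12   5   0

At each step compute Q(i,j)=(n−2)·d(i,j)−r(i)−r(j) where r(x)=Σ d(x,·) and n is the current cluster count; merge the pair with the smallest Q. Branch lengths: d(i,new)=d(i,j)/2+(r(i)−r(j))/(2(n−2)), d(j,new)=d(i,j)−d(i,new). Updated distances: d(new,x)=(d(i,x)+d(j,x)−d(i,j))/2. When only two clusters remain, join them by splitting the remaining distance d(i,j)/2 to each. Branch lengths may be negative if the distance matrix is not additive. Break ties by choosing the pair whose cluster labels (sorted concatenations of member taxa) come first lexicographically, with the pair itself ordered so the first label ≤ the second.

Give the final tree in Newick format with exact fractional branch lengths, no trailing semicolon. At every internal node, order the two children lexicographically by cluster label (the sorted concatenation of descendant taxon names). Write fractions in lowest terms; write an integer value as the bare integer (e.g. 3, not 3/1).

1. join H+M (d=4, Q=-89) ⇒ HM; edges |H|=-21/8, |M|=53/8
  updated: d(HM,L)=19/2, d(HM,P)=8, d(HM,V)=29/2, d(HM,X)=17/2
2. join V+X (d=5, Q=-57) ⇒ VX; edges |V|=5, |X|=0
  updated: d(HM,VX)=9, d(L,VX)=13/2, d(P,VX)=8
3. join HM+P (d=8, Q=-71/2) ⇒ HMP; edges |HM|=35/8, |P|=29/8
  updated: d(HMP,L)=21/4, d(HMP,VX)=9/2
4. join HMP+L (d=21/4, Q=-65/4) ⇒ HLMP; edges |HMP|=13/8, |L|=29/8
  updated: d(HLMP,VX)=23/8
5. join HLMP+VX (d=23/8) ⇒ HLMPVX; edges |HLMP|=23/16, |VX|=23/16
final tree: ((((H:-21/8,M:53/8):35/8,P:29/8):13/8,L:29/8):23/16,(V:5,X:0):23/16)
total length: 201/8

((((H:-21/8,M:53/8):35/8,P:29/8):13/8,L:29/8):23/16,(V:5,X:0):23/16)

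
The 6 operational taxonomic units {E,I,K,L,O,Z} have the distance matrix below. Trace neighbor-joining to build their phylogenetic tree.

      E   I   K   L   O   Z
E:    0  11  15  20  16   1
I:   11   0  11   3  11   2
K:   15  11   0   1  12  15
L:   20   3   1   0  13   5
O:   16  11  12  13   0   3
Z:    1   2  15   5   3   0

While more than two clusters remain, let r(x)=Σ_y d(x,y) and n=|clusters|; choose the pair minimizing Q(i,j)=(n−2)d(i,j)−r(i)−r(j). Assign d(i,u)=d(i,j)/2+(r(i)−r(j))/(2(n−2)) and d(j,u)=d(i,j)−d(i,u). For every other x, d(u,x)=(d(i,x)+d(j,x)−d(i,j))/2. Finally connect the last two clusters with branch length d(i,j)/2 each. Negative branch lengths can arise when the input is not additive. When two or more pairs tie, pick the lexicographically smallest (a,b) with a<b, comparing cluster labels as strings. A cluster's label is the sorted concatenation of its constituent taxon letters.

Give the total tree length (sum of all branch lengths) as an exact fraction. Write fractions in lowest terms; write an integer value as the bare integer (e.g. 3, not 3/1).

323/16

iteration 1: select K,L (d=1, Q=-92); attach at lengths (2, -1); label the merged cluster KL
  updated: d(E,KL)=17, d(I,KL)=13/2, d(KL,O)=12, d(KL,Z)=19/2
iteration 2: select E,Z (d=1, Q=-115/2); attach at lengths (65/12, -53/12); label the merged cluster EZ
  updated: d(EZ,I)=6, d(EZ,KL)=51/4, d(EZ,O)=9
iteration 3: select EZ,O (d=9, Q=-167/4); attach at lengths (55/16, 89/16); label the merged cluster EOZ
  updated: d(EOZ,I)=4, d(EOZ,KL)=63/8
iteration 4: select EOZ,I (d=4, Q=-147/8); attach at lengths (43/16, 21/16); label the merged cluster EIOZ
  updated: d(EIOZ,KL)=83/16
iteration 5: select EIOZ,KL (d=83/16); attach at lengths (83/32, 83/32); label the merged cluster EIKLOZ
final tree: ((((E:65/12,Z:-53/12):55/16,O:89/16):43/16,I:21/16):83/32,(K:2,L:-1):83/32)
total length: 323/16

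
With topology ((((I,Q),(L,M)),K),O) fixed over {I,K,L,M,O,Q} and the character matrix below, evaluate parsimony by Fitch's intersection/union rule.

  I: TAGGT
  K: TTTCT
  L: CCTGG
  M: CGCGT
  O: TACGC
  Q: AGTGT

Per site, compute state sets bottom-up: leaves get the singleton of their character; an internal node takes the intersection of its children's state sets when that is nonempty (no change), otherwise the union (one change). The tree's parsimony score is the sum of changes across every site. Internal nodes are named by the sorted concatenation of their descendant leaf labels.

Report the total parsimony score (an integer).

12

[col 0] IQ: children I:{T}, Q:{A} ∪→ {A,T}; cost 1
[col 0] LM: children L:{C}, M:{C} ∩→ {C}; cost 0
[col 0] ILMQ: children IQ:{A,T}, LM:{C} ∪→ {A,C,T}; cost 1
[col 0] IKLMQ: children ILMQ:{A,C,T}, K:{T} ∩→ {T}; cost 0
[col 0] IKLMOQ: children IKLMQ:{T}, O:{T} ∩→ {T}; cost 0
[col 1] IQ: children I:{A}, Q:{G} ∪→ {A,G}; cost 1
[col 1] LM: children L:{C}, M:{G} ∪→ {C,G}; cost 1
[col 1] ILMQ: children IQ:{A,G}, LM:{C,G} ∩→ {G}; cost 0
[col 1] IKLMQ: children ILMQ:{G}, K:{T} ∪→ {G,T}; cost 1
[col 1] IKLMOQ: children IKLMQ:{G,T}, O:{A} ∪→ {A,G,T}; cost 1
[col 2] IQ: children I:{G}, Q:{T} ∪→ {G,T}; cost 1
[col 2] LM: children L:{T}, M:{C} ∪→ {C,T}; cost 1
[col 2] ILMQ: children IQ:{G,T}, LM:{C,T} ∩→ {T}; cost 0
[col 2] IKLMQ: children ILMQ:{T}, K:{T} ∩→ {T}; cost 0
[col 2] IKLMOQ: children IKLMQ:{T}, O:{C} ∪→ {C,T}; cost 1
[col 3] IQ: children I:{G}, Q:{G} ∩→ {G}; cost 0
[col 3] LM: children L:{G}, M:{G} ∩→ {G}; cost 0
[col 3] ILMQ: children IQ:{G}, LM:{G} ∩→ {G}; cost 0
[col 3] IKLMQ: children ILMQ:{G}, K:{C} ∪→ {C,G}; cost 1
[col 3] IKLMOQ: children IKLMQ:{C,G}, O:{G} ∩→ {G}; cost 0
[col 4] IQ: children I:{T}, Q:{T} ∩→ {T}; cost 0
[col 4] LM: children L:{G}, M:{T} ∪→ {G,T}; cost 1
[col 4] ILMQ: children IQ:{T}, LM:{G,T} ∩→ {T}; cost 0
[col 4] IKLMQ: children ILMQ:{T}, K:{T} ∩→ {T}; cost 0
[col 4] IKLMOQ: children IKLMQ:{T}, O:{C} ∪→ {C,T}; cost 1
per-site changes: [2, 4, 3, 1, 2]; total = 12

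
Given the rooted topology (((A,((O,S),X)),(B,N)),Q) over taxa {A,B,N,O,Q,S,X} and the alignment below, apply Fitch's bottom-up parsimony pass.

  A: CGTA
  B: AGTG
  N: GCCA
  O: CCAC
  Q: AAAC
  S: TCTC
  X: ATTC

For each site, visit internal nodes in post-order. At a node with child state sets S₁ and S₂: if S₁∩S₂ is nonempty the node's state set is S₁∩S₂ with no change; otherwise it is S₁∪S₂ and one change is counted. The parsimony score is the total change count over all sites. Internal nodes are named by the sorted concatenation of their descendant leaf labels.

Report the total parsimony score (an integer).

14

site 0, node OS: O={C} ∪ S={T} → {C,T} (+1)
site 0, node OSX: OS={C,T} ∪ X={A} → {A,C,T} (+1)
site 0, node AOSX: A={C} ∩ OSX={A,C,T} → {C} (+0)
site 0, node BN: B={A} ∪ N={G} → {A,G} (+1)
site 0, node ABNOSX: AOSX={C} ∪ BN={A,G} → {A,C,G} (+1)
site 0, node ABNOQSX: ABNOSX={A,C,G} ∩ Q={A} → {A} (+0)
site 1, node OS: O={C} ∩ S={C} → {C} (+0)
site 1, node OSX: OS={C} ∪ X={T} → {C,T} (+1)
site 1, node AOSX: A={G} ∪ OSX={C,T} → {C,G,T} (+1)
site 1, node BN: B={G} ∪ N={C} → {C,G} (+1)
site 1, node ABNOSX: AOSX={C,G,T} ∩ BN={C,G} → {C,G} (+0)
site 1, node ABNOQSX: ABNOSX={C,G} ∪ Q={A} → {A,C,G} (+1)
site 2, node OS: O={A} ∪ S={T} → {A,T} (+1)
site 2, node OSX: OS={A,T} ∩ X={T} → {T} (+0)
site 2, node AOSX: A={T} ∩ OSX={T} → {T} (+0)
site 2, node BN: B={T} ∪ N={C} → {C,T} (+1)
site 2, node ABNOSX: AOSX={T} ∩ BN={C,T} → {T} (+0)
site 2, node ABNOQSX: ABNOSX={T} ∪ Q={A} → {A,T} (+1)
site 3, node OS: O={C} ∩ S={C} → {C} (+0)
site 3, node OSX: OS={C} ∩ X={C} → {C} (+0)
site 3, node AOSX: A={A} ∪ OSX={C} → {A,C} (+1)
site 3, node BN: B={G} ∪ N={A} → {A,G} (+1)
site 3, node ABNOSX: AOSX={A,C} ∩ BN={A,G} → {A} (+0)
site 3, node ABNOQSX: ABNOSX={A} ∪ Q={C} → {A,C} (+1)
per-site changes: [4, 4, 3, 3]; total = 14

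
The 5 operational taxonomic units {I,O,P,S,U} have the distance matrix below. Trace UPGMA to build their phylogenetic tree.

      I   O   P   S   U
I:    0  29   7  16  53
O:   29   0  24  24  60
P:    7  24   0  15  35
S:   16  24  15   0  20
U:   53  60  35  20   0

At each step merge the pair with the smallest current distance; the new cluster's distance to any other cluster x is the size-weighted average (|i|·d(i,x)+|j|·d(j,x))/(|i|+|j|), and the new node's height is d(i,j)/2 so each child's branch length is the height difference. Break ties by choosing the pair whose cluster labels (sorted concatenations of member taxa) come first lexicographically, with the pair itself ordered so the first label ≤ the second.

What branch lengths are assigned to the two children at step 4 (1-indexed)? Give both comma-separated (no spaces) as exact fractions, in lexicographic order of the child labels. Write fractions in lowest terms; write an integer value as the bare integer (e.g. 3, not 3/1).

step 1: merge (I,P) at d=7; branch lengths I→7/2, P→7/2; new cluster IP
  updated: d(IP,O)=53/2, d(IP,S)=31/2, d(IP,U)=44
step 2: merge (IP,S) at d=31/2; branch lengths IP→17/4, S→31/4; new cluster IPS
  updated: d(IPS,O)=77/3, d(IPS,U)=36
step 3: merge (IPS,O) at d=77/3; branch lengths IPS→61/12, O→77/6; new cluster IOPS
  updated: d(IOPS,U)=42
step 4: merge (IOPS,U) at d=42; branch lengths IOPS→49/6, U→21; new cluster IOPSU
final tree: ((((I:7/2,P:7/2):17/4,S:31/4):61/12,O:77/6):49/6,U:21)
total length: 793/12

49/6,21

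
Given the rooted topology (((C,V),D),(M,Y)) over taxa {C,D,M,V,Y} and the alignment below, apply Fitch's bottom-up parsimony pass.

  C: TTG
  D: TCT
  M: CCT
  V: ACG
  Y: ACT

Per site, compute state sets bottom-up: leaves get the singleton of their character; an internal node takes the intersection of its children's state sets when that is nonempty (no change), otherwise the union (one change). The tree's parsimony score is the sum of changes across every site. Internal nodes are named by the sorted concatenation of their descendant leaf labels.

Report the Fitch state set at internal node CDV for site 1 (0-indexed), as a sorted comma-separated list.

C

site 0, node CV: C={T} ∪ V={A} → {A,T} (+1)
site 0, node CDV: CV={A,T} ∩ D={T} → {T} (+0)
site 0, node MY: M={C} ∪ Y={A} → {A,C} (+1)
site 0, node CDMVY: CDV={T} ∪ MY={A,C} → {A,C,T} (+1)
site 1, node CV: C={T} ∪ V={C} → {C,T} (+1)
site 1, node CDV: CV={C,T} ∩ D={C} → {C} (+0)
site 1, node MY: M={C} ∩ Y={C} → {C} (+0)
site 1, node CDMVY: CDV={C} ∩ MY={C} → {C} (+0)
site 2, node CV: C={G} ∩ V={G} → {G} (+0)
site 2, node CDV: CV={G} ∪ D={T} → {G,T} (+1)
site 2, node MY: M={T} ∩ Y={T} → {T} (+0)
site 2, node CDMVY: CDV={G,T} ∩ MY={T} → {T} (+0)
per-site changes: [3, 1, 1]; total = 5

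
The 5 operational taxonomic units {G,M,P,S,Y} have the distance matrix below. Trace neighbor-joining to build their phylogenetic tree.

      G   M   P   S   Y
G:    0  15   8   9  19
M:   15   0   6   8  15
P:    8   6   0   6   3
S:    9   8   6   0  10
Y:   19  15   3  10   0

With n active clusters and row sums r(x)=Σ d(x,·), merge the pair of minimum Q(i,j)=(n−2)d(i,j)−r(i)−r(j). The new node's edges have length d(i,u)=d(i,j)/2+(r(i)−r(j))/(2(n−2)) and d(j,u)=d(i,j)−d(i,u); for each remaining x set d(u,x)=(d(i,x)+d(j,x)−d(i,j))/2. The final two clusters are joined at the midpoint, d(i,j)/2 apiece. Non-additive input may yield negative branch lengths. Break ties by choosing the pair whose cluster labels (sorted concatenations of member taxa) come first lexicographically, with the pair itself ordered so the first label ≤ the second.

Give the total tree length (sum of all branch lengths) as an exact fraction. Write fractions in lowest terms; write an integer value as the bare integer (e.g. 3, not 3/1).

step 1: merge (P,Y) at d=3, Q=-61; branch lengths P→-5/2, Y→11/2; new cluster PY
  updated: d(G,PY)=12, d(M,PY)=9, d(PY,S)=13/2
step 2: merge (G,S) at d=9, Q=-83/2; branch lengths G→61/8, S→11/8; new cluster GS
  updated: d(GS,M)=7, d(GS,PY)=19/4
step 3: merge (GS,M) at d=7, Q=-83/4; branch lengths GS→11/8, M→45/8; new cluster GMS
  updated: d(GMS,PY)=27/8
step 4: merge (GMS,PY) at d=27/8; branch lengths GMS→27/16, PY→27/16; new cluster GMPSY
final tree: (((G:61/8,S:11/8):11/8,M:45/8):27/16,(P:-5/2,Y:11/2):27/16)
total length: 179/8

179/8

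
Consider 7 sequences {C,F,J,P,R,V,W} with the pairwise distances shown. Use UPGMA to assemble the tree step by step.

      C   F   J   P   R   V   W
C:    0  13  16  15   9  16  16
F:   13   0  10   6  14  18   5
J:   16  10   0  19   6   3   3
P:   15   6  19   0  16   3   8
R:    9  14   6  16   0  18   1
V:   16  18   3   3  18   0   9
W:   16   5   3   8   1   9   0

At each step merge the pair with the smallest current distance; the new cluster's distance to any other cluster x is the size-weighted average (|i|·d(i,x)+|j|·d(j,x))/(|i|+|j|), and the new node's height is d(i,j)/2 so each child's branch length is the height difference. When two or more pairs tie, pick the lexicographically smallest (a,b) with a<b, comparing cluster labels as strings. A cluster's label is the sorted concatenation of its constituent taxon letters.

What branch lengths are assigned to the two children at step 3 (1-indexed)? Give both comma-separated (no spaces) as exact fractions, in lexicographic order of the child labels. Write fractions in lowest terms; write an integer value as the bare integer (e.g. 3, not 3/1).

3,3

iteration 1: select R,W (d=1); attach at lengths (1/2, 1/2); label the merged cluster RW
  updated: d(C,RW)=25/2, d(F,RW)=19/2, d(J,RW)=9/2, d(P,RW)=12, d(RW,V)=27/2
iteration 2: select J,V (d=3); attach at lengths (3/2, 3/2); label the merged cluster JV
  updated: d(C,JV)=16, d(F,JV)=14, d(JV,P)=11, d(JV,RW)=9
iteration 3: select F,P (d=6); attach at lengths (3, 3); label the merged cluster FP
  updated: d(C,FP)=14, d(FP,JV)=25/2, d(FP,RW)=43/4
iteration 4: select JV,RW (d=9); attach at lengths (3, 4); label the merged cluster JRVW
  updated: d(C,JRVW)=57/4, d(FP,JRVW)=93/8
iteration 5: select FP,JRVW (d=93/8); attach at lengths (45/16, 21/16); label the merged cluster FJPRVW
  updated: d(C,FJPRVW)=85/6
iteration 6: select C,FJPRVW (d=85/6); attach at lengths (85/12, 61/48); label the merged cluster CFJPRVW
final tree: (C:85/12,((F:3,P:3):45/16,((J:3/2,V:3/2):3,(R:1/2,W:1/2):4):21/16):61/48)
total length: 1415/48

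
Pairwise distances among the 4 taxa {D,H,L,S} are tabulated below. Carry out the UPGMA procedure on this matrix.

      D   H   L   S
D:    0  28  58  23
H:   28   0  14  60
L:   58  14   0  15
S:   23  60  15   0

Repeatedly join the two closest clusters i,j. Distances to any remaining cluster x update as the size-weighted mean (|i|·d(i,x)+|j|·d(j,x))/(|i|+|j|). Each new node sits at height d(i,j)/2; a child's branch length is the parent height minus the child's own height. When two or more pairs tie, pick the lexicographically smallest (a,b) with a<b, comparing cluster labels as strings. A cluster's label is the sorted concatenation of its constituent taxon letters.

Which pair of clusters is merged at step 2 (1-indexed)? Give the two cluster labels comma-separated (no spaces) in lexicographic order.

1. join H+L (d=14) ⇒ HL; edges |H|=7, |L|=7
  updated: d(D,HL)=43, d(HL,S)=75/2
2. join D+S (d=23) ⇒ DS; edges |D|=23/2, |S|=23/2
  updated: d(DS,HL)=161/4
3. join DS+HL (d=161/4) ⇒ DHLS; edges |DS|=69/8, |HL|=105/8
final tree: ((D:23/2,S:23/2):69/8,(H:7,L:7):105/8)
total length: 235/4

D,S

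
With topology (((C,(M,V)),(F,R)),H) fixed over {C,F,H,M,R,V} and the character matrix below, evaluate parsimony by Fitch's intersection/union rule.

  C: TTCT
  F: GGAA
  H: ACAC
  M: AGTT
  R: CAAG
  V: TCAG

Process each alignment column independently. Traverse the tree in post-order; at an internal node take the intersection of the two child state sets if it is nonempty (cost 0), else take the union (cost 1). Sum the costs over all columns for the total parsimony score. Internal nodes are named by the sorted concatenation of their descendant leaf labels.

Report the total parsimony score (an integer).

14

site 0, node MV: M={A} ∪ V={T} → {A,T} (+1)
site 0, node CMV: C={T} ∩ MV={A,T} → {T} (+0)
site 0, node FR: F={G} ∪ R={C} → {C,G} (+1)
site 0, node CFMRV: CMV={T} ∪ FR={C,G} → {C,G,T} (+1)
site 0, node CFHMRV: CFMRV={C,G,T} ∪ H={A} → {A,C,G,T} (+1)
site 1, node MV: M={G} ∪ V={C} → {C,G} (+1)
site 1, node CMV: C={T} ∪ MV={C,G} → {C,G,T} (+1)
site 1, node FR: F={G} ∪ R={A} → {A,G} (+1)
site 1, node CFMRV: CMV={C,G,T} ∩ FR={A,G} → {G} (+0)
site 1, node CFHMRV: CFMRV={G} ∪ H={C} → {C,G} (+1)
site 2, node MV: M={T} ∪ V={A} → {A,T} (+1)
site 2, node CMV: C={C} ∪ MV={A,T} → {A,C,T} (+1)
site 2, node FR: F={A} ∩ R={A} → {A} (+0)
site 2, node CFMRV: CMV={A,C,T} ∩ FR={A} → {A} (+0)
site 2, node CFHMRV: CFMRV={A} ∩ H={A} → {A} (+0)
site 3, node MV: M={T} ∪ V={G} → {G,T} (+1)
site 3, node CMV: C={T} ∩ MV={G,T} → {T} (+0)
site 3, node FR: F={A} ∪ R={G} → {A,G} (+1)
site 3, node CFMRV: CMV={T} ∪ FR={A,G} → {A,G,T} (+1)
site 3, node CFHMRV: CFMRV={A,G,T} ∪ H={C} → {A,C,G,T} (+1)
per-site changes: [4, 4, 2, 4]; total = 14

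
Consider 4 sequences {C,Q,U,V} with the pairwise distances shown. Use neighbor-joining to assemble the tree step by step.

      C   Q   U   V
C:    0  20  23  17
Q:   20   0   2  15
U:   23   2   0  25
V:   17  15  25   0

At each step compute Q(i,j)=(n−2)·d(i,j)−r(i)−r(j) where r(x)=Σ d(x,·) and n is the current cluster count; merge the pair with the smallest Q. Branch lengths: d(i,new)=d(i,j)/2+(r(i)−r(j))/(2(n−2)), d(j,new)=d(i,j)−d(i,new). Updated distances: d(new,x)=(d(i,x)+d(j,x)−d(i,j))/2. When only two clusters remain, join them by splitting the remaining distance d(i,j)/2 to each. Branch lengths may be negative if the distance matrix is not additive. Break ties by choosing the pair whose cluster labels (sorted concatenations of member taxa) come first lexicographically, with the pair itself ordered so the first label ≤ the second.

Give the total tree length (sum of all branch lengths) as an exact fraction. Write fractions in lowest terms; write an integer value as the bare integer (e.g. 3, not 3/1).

1. join C+V (d=17, Q=-83) ⇒ CV; edges |C|=37/4, |V|=31/4
  updated: d(CV,Q)=9, d(CV,U)=31/2
2. join CV+Q (d=9, Q=-53/2) ⇒ CQV; edges |CV|=45/4, |Q|=-9/4
  updated: d(CQV,U)=17/4
3. join CQV+U (d=17/4) ⇒ CQUV; edges |CQV|=17/8, |U|=17/8
final tree: (((C:37/4,V:31/4):45/4,Q:-9/4):17/8,U:17/8)
total length: 121/4

121/4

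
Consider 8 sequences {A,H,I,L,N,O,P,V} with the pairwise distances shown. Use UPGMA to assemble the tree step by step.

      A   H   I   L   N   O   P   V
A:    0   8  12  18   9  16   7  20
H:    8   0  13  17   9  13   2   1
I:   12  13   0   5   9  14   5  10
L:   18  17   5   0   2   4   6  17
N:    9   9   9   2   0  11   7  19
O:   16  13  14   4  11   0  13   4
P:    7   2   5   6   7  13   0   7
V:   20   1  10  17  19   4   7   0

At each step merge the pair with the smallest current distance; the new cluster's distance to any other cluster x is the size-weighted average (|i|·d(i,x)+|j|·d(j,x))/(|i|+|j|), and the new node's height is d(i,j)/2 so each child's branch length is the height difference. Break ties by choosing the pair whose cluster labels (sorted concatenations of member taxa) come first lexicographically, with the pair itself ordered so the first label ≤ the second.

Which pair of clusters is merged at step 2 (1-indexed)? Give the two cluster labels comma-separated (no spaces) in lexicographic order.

L,N

1. join H+V (d=1) ⇒ HV; edges |H|=1/2, |V|=1/2
  updated: d(A,HV)=14, d(HV,I)=23/2, d(HV,L)=17, d(HV,N)=14, d(HV,O)=17/2, d(HV,P)=9/2
2. join L+N (d=2) ⇒ LN; edges |L|=1, |N|=1
  updated: d(A,LN)=27/2, d(HV,LN)=31/2, d(I,LN)=7, d(LN,O)=15/2, d(LN,P)=13/2
3. join HV+P (d=9/2) ⇒ HPV; edges |HV|=7/4, |P|=9/4
  updated: d(A,HPV)=35/3, d(HPV,I)=28/3, d(HPV,LN)=25/2, d(HPV,O)=10
4. join I+LN (d=7) ⇒ ILN; edges |I|=7/2, |LN|=5/2
  updated: d(A,ILN)=13, d(HPV,ILN)=103/9, d(ILN,O)=29/3
5. join ILN+O (d=29/3) ⇒ ILNO; edges |ILN|=4/3, |O|=29/6
  updated: d(A,ILNO)=55/4, d(HPV,ILNO)=133/12
6. join HPV+ILNO (d=133/12) ⇒ HILNOPV; edges |HPV|=79/24, |ILNO|=17/24
  updated: d(A,HILNOPV)=90/7
7. join A+HILNOPV (d=90/7) ⇒ AHILNOPV; edges |A|=45/7, |HILNOPV|=149/168
final tree: (A:45/7,(((H:1/2,V:1/2):7/4,P:9/4):79/24,((I:7/2,(L:1,N:1):5/2):4/3,O:29/6):17/24):149/168)
total length: 1707/56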